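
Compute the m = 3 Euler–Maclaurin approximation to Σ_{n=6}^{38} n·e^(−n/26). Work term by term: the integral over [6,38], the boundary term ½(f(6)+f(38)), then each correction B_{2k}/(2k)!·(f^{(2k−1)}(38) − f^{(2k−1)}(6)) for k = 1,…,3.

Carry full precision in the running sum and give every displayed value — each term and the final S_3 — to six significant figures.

Integral: ∫_6^38 x·e^(−x/26) dx = 274.697.
½[f(6) + f(38)] = ½[4.76354 + 8.81141] = 6.78747.
Integral + boundary = 281.484.
Correction k=1: B_{2}/2! · (f^{(1)}(38) − f^{(1)}(6)) = 1/12 · (-0.107021 − 0.610710) = -0.0598109.
Partial sum through k=1: 281.424.
Correction k=2: B_{4}/4! · (f^{(3)}(38) − f^{(3)}(6)) = −1/720 · (0.000527718 − 0.00325230) = 3.78414e-06.
Partial sum through k=2: 281.424.
Correction k=3: B_{6}/6! · (f^{(5)}(38) − f^{(5)}(6)) = 1/30240 · (1.79549e-06 − 8.28578e-06) = -2.14626e-10.

S_3 ≈ 281.424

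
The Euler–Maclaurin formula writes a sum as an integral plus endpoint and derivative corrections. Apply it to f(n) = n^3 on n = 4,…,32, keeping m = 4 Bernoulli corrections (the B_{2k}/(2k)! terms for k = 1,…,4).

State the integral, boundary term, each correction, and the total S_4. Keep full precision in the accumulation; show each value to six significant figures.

S_4 ≈ 278748

The integral term ∫_4^32 x^3 dx = 262080.
½[f(4) + f(32)] = ½[64.0000 + 32768.0] = 16416.0.
So far: 278496.
Order-1 term: 1/12 · (3072.00 − 48.0000) = 252.000.
After k=1: 278748.
Order-2 term: −1/720 · (6.00000 − 6.00000) = 0.00000.
After k=2: 278748.
Order-3 term: 1/30240 · (0.00000 − 0.00000) = 0.00000.
After k=3: 278748.
Order-4 term: −1/1209600 · (0.00000 − 0.00000) = 0.00000.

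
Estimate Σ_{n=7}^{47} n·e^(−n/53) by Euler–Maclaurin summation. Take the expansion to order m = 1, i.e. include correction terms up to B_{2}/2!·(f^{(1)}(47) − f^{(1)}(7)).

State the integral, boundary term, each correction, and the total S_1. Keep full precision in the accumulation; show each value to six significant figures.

S_1 ≈ 615.775

The integral term ∫_7^47 x·e^(−x/53) dx = 603.086.
Endpoint term: (f(7) + f(47))/2 = (6.13392 + 19.3628)/2 = 12.7484.
So far: 615.835.
Order-1 term: 1/12 · (0.0466387 − 0.760540) = -0.0594918.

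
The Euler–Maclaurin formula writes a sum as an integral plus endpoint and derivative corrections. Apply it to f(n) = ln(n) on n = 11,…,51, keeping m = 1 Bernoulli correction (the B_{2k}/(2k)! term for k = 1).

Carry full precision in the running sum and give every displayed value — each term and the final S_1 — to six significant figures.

S_1 ≈ 137.305

Integral: ∫_11^51 ln(x) dx = 134.146.
½[f(11) + f(51)] = ½[2.39790 + 3.93183] = 3.16486.
Running total after boundary: 137.311.
Order-1 term: 1/12 · (0.0196078 − 0.0909091) = -0.00594177.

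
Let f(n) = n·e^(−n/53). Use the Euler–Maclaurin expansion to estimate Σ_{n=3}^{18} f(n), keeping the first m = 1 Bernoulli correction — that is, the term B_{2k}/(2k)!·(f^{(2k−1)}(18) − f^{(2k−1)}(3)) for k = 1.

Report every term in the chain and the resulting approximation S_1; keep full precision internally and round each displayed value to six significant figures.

Integral: ∫_3^18 x·e^(−x/53) dx = 125.264.
Endpoint term: (f(3) + f(18))/2 = (2.83491 + 12.8167)/2 = 7.82580.
Running total after boundary: 133.089.
Correction k=1: B_{2}/2! · (f^{(1)}(18) − f^{(1)}(3)) = 1/12 · (0.470214 − 0.891480) = -0.0351054.

S_1 ≈ 133.054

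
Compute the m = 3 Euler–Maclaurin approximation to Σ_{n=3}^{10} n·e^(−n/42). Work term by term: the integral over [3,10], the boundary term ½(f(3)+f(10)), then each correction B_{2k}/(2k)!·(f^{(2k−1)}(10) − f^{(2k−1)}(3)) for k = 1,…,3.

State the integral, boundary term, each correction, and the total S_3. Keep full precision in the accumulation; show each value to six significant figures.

Integral: ∫_3^10 x·e^(−x/42) dx = 38.4379.
Boundary: ½(f(3) + f(10)) = ½(2.79319 + 7.88128) = 5.33723.
So far: 43.7751.
Correction k=1: B_{2}/2! · (f^{(1)}(10) − f^{(1)}(3)) = 1/12 · (0.600478 − 0.864558) = -0.0220067.
Partial sum through k=1: 43.7531.
Correction k=2: B_{4}/4! · (f^{(3)}(10) − f^{(3)}(3)) = −1/720 · (0.00123398 − 0.00154574) = 4.33005e-07.
Partial sum through k=2: 43.7531.
Correction k=3: B_{6}/6! · (f^{(5)}(10) − f^{(5)}(3)) = 1/30240 · (1.20609e-06 − 1.47470e-06) = -8.88248e-12.

S_3 ≈ 43.7531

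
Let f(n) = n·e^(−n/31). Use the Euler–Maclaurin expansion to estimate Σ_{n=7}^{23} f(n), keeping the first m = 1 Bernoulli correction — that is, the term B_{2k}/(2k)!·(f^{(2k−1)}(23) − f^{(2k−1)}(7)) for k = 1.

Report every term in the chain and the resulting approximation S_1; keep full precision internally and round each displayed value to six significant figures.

∫_7^23 x·e^(−x/31) dx evaluates to 142.749.
Endpoint term: (f(7) + f(23))/2 = (5.58511 + 10.9524)/2 = 8.26875.
Running total after boundary: 151.018.
Correction k=1: B_{2}/2! · (f^{(1)}(23) − f^{(1)}(7)) = 1/12 · (0.122888 − 0.617708) = -0.0412350.

S_1 ≈ 150.977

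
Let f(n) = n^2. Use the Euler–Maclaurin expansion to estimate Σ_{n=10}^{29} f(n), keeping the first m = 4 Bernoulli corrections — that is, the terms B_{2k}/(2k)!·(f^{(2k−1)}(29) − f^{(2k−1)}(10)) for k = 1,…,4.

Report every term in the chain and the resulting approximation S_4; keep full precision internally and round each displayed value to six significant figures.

The integral term ∫_10^29 x^2 dx = 7796.33.
Boundary: ½(f(10) + f(29)) = ½(100.000 + 841.000) = 470.500.
So far: 8266.83.
Correction k=1: B_{2}/2! · (f^{(1)}(29) − f^{(1)}(10)) = 1/12 · (58.0000 − 20.0000) = 3.16667.
Running total after k=1: 8270.00.
Correction k=2: B_{4}/4! · (f^{(3)}(29) − f^{(3)}(10)) = −1/720 · (0.00000 − 0.00000) = 0.00000.
Running total after k=2: 8270.00.
Correction k=3: B_{6}/6! · (f^{(5)}(29) − f^{(5)}(10)) = 1/30240 · (0.00000 − 0.00000) = 0.00000.
Running total after k=3: 8270.00.
Correction k=4: B_{8}/8! · (f^{(7)}(29) − f^{(7)}(10)) = −1/1209600 · (0.00000 − 0.00000) = 0.00000.

S_4 ≈ 8270.00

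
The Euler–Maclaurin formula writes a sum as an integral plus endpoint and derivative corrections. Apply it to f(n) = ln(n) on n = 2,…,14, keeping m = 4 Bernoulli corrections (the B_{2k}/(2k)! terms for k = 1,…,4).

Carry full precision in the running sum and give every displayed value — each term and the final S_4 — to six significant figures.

The integral term ∫_2^14 ln(x) dx = 23.5605.
Endpoint term: (f(2) + f(14))/2 = (0.693147 + 2.63906)/2 = 1.66610.
Integral + boundary = 25.2266.
Correction k=1: B_{2}/2! · (f^{(1)}(14) − f^{(1)}(2)) = 1/12 · (0.0714286 − 0.500000) = -0.0357143.
After k=1: 25.1909.
Correction k=2: B_{4}/4! · (f^{(3)}(14) − f^{(3)}(2)) = −1/720 · (0.000728863 − 0.250000) = 0.000346210.
After k=2: 25.1912.
Correction k=3: B_{6}/6! · (f^{(5)}(14) − f^{(5)}(2)) = 1/30240 · (4.46243e-05 − 0.750000) = -2.48001e-05.
After k=3: 25.1912.
Correction k=4: B_{8}/8! · (f^{(7)}(14) − f^{(7)}(2)) = −1/1209600 · (6.83024e-06 − 5.62500) = 4.65029e-06.

S_4 ≈ 25.1912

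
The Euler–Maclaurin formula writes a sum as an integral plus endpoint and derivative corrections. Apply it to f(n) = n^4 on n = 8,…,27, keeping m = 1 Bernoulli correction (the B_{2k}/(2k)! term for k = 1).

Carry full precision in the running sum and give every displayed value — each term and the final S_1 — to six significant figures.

S_1 ≈ 3.13739e+06

Integral: ∫_8^27 x^4 dx = 2.86323e+06.
Boundary: ½(f(8) + f(27)) = ½(4096.00 + 531441) = 267768.
Running total after boundary: 3.13100e+06.
Correction k=1: B_{2}/2! · (f^{(1)}(27) − f^{(1)}(8)) = 1/12 · (78732.0 − 2048.00) = 6390.33.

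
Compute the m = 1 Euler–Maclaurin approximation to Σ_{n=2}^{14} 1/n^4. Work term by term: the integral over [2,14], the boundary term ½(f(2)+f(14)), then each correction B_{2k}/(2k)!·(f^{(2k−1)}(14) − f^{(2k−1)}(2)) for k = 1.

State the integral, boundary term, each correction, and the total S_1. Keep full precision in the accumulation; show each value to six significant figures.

S_1 ≈ 0.0832243

The integral term ∫_2^14 1/x^4 dx = 0.0415452.
Boundary: ½(f(2) + f(14)) = ½(0.0625000 + 2.60308e-05) = 0.0312630.
Integral + boundary = 0.0728082.
Order-1 term: 1/12 · (-7.43738e-06 − (-0.125000)) = 0.0104160.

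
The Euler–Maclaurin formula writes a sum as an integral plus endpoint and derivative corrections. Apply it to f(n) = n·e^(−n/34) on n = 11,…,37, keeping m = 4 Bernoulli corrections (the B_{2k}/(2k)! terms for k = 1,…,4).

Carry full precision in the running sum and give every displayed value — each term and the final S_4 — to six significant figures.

The integral term ∫_11^37 x·e^(−x/34) dx = 294.034.
½[f(11) + f(37)] = ½[7.95950 + 12.4620] = 10.2107.
Running total after boundary: 304.244.
k=1: B_{2}/(2)! × [f^{(1)}(37) − f^{(1)}(11)] = 1/12 × (-0.0297186 − 0.489488) = -0.0432672.
Running total after k=1: 304.201.
k=2: B_{4}/(4)! × [f^{(3)}(37) − f^{(3)}(11)] = −1/720 × (0.000557009 − 0.00167532) = 1.55321e-06.
Running total after k=2: 304.201.
k=3: B_{6}/(6)! × [f^{(5)}(37) − f^{(5)}(11)] = 1/30240 × (9.85922e-07 − 2.53219e-06) = -5.11331e-11.
Running total after k=3: 304.201.
k=4: B_{8}/(8)! × [f^{(7)}(37) − f^{(7)}(11)] = −1/1209600 × (1.28893e-09 − 3.12728e-09) = 1.51980e-15.

S_4 ≈ 304.201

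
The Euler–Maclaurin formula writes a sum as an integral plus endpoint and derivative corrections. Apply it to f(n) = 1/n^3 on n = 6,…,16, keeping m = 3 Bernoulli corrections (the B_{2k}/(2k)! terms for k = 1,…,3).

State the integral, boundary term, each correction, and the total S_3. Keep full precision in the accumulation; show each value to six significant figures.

S_3 ≈ 0.0145600

∫_6^16 1/x^3 dx evaluates to 0.0119358.
Boundary: ½(f(6) + f(16)) = ½(0.00462963 + 0.000244141) = 0.00243689.
Running total after boundary: 0.0143726.
k=1: B_{2}/(2)! × [f^{(1)}(16) − f^{(1)}(6)] = 1/12 × (-4.57764e-05 − (-0.00231481)) = 0.000189087.
Partial sum through k=1: 0.0145617.
k=2: B_{4}/(4)! × [f^{(3)}(16) − f^{(3)}(6)] = −1/720 × (-3.57628e-06 − (-0.00128601)) = -1.78116e-06.
Partial sum through k=2: 0.0145600.
k=3: B_{6}/(6)! × [f^{(5)}(16) − f^{(5)}(6)] = 1/30240 × (-5.86733e-07 − (-0.00150034)) = 4.95951e-08.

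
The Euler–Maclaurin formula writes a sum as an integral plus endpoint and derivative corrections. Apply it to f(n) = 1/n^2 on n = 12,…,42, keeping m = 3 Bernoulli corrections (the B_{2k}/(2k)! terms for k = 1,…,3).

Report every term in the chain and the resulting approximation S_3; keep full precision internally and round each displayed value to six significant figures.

S_3 ≈ 0.0633735

The integral term ∫_12^42 1/x^2 dx = 0.0595238.
Boundary: ½(f(12) + f(42)) = ½(0.00694444 + 0.000566893) = 0.00375567.
Running total after boundary: 0.0632795.
Order-1 term: 1/12 · (-2.69949e-05 − (-0.00115741)) = 9.42010e-05.
After k=1: 0.0633737.
Order-2 term: −1/720 · (-1.83639e-07 − (-9.64506e-05)) = -1.33704e-07.
After k=2: 0.0633735.
Order-3 term: 1/30240 · (-3.12311e-09 − (-2.00939e-05)) = 6.64377e-10.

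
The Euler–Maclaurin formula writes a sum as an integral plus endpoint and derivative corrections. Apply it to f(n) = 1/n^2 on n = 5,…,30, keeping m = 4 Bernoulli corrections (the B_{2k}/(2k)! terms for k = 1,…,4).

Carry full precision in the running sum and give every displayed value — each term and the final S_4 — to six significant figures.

S_4 ≈ 0.188539

∫_5^30 1/x^2 dx evaluates to 0.166667.
Endpoint term: (f(5) + f(30))/2 = (0.0400000 + 0.00111111)/2 = 0.0205556.
So far: 0.187222.
k=1: B_{2}/(2)! × [f^{(1)}(30) − f^{(1)}(5)] = 1/12 × (-7.40741e-05 − (-0.0160000)) = 0.00132716.
After k=1: 0.188549.
k=2: B_{4}/(4)! × [f^{(3)}(30) − f^{(3)}(5)] = −1/720 × (-9.87654e-07 − (-0.00768000)) = -1.06653e-05.
After k=2: 0.188539.
k=3: B_{6}/(6)! × [f^{(5)}(30) − f^{(5)}(5)] = 1/30240 × (-3.29218e-08 − (-0.00921600)) = 3.04761e-07.
After k=3: 0.188539.
k=4: B_{8}/(8)! × [f^{(7)}(30) − f^{(7)}(5)] = −1/1209600 × (-2.04847e-09 − (-0.0206438)) = -1.70667e-08.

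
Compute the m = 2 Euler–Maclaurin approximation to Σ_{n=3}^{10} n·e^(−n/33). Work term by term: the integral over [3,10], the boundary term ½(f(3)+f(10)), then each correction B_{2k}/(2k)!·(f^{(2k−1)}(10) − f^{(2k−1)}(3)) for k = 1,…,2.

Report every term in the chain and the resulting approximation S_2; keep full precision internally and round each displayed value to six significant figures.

∫_3^10 x·e^(−x/33) dx evaluates to 36.7233.
Endpoint term: (f(3) + f(10))/2 = (2.73930 + 7.38577)/2 = 5.06253.
Integral + boundary = 41.7858.
Order-1 term: 1/12 · (0.514766 − 0.830092) = -0.0262772.
Running total after k=1: 41.7595.
Order-2 term: −1/720 · (0.00182913 − 0.00243920) = 8.47329e-07.

S_2 ≈ 41.7596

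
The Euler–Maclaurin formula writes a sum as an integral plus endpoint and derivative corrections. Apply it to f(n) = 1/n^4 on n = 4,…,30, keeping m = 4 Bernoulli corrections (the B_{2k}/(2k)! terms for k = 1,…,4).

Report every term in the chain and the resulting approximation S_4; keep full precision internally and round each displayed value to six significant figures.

S_4 ≈ 0.00746579

The integral term ∫_4^30 1/x^4 dx = 0.00519599.
½[f(4) + f(30)] = ½[0.00390625 + 1.23457e-06] = 0.00195374.
So far: 0.00714973.
k=1: B_{2}/(2)! × [f^{(1)}(30) − f^{(1)}(4)] = 1/12 × (-1.64609e-07 − (-0.00390625)) = 0.000325507.
Running total after k=1: 0.00747524.
k=2: B_{4}/(4)! × [f^{(3)}(30) − f^{(3)}(4)] = −1/720 × (-5.48697e-09 − (-0.00732422)) = -1.01725e-05.
Running total after k=2: 0.00746506.
k=3: B_{6}/(6)! × [f^{(5)}(30) − f^{(5)}(4)] = 1/30240 × (-3.41411e-10 − (-0.0256348)) = 8.47710e-07.
Running total after k=3: 0.00746591.
k=4: B_{8}/(8)! × [f^{(7)}(30) − f^{(7)}(4)] = −1/1209600 × (-3.41411e-11 − (-0.144196)) = -1.19209e-07.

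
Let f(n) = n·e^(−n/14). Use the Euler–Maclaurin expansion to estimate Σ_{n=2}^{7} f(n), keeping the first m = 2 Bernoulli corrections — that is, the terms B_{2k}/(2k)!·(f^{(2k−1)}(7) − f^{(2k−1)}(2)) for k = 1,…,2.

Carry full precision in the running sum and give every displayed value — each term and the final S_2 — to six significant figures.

The integral term ∫_2^7 x·e^(−x/14) dx = 15.8606.
Boundary: ½(f(2) + f(7)) = ½(1.73376 + 4.24571) = 2.98974.
Running total after boundary: 18.8504.
Order-1 term: 1/12 · (0.303265 − 0.743038) = -0.0366477.
After k=1: 18.8137.
Order-2 term: −1/720 · (0.00773636 − 0.0126367) = 6.80603e-06.

S_2 ≈ 18.8137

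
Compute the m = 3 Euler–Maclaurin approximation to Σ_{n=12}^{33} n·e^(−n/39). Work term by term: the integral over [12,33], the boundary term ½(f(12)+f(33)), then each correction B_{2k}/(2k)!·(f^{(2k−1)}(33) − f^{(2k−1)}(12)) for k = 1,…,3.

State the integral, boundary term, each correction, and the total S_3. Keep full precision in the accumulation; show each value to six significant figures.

Integral: ∫_12^33 x·e^(−x/39) dx = 257.390.
½[f(12) + f(33)] = ½[8.82170 + 14.1590] = 11.4904.
Running total after boundary: 268.881.
k=1: B_{2}/(2)! × [f^{(1)}(33) − f^{(1)}(12)] = 1/12 × (0.0660095 − 0.508944) = -0.0369112.
After k=1: 268.844.
k=2: B_{4}/(4)! × [f^{(3)}(33) − f^{(3)}(12)] = −1/720 × (0.000607583 − 0.00130127) = 9.63450e-07.
After k=2: 268.844.
k=3: B_{6}/(6)! × [f^{(5)}(33) − f^{(5)}(12)] = 1/30240 × (7.70392e-07 − 1.49107e-06) = -2.38320e-11.

S_3 ≈ 268.844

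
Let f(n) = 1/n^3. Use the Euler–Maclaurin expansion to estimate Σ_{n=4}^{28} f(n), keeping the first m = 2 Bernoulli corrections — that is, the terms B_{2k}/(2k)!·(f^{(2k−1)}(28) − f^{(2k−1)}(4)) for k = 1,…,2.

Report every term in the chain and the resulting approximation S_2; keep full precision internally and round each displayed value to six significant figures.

∫_4^28 1/x^3 dx evaluates to 0.0306122.
Boundary: ½(f(4) + f(28)) = ½(0.0156250 + 4.55539e-05) = 0.00783528.
So far: 0.0384475.
k=1: B_{2}/(2)! × [f^{(1)}(28) − f^{(1)}(4)] = 1/12 × (-4.88078e-06 − (-0.0117188)) = 0.000976156.
Partial sum through k=1: 0.0394237.
k=2: B_{4}/(4)! × [f^{(3)}(28) − f^{(3)}(4)] = −1/720 × (-1.24510e-07 − (-0.0146484)) = -2.03449e-05.

S_2 ≈ 0.0394033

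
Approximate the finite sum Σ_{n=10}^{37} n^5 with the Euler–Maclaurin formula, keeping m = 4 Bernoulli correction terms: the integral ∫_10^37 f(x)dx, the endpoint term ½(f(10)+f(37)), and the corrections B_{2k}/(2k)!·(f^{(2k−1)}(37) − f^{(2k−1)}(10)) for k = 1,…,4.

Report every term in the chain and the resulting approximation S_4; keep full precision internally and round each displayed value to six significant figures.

S_4 ≈ 4.62953e+08

∫_10^37 x^5 dx evaluates to 4.27454e+08.
Boundary: ½(f(10) + f(37)) = ½(100000 + 6.93440e+07) = 3.47220e+07.
Integral + boundary = 4.62176e+08.
Correction k=1: B_{2}/2! · (f^{(1)}(37) − f^{(1)}(10)) = 1/12 · (9.37080e+06 − 50000.0) = 776734.
Partial sum through k=1: 4.62953e+08.
Correction k=2: B_{4}/4! · (f^{(3)}(37) − f^{(3)}(10)) = −1/720 · (82140.0 − 6000.00) = -105.750.
Partial sum through k=2: 4.62953e+08.
Correction k=3: B_{6}/6! · (f^{(5)}(37) − f^{(5)}(10)) = 1/30240 · (120.000 − 120.000) = 0.00000.
Partial sum through k=3: 4.62953e+08.
Correction k=4: B_{8}/8! · (f^{(7)}(37) − f^{(7)}(10)) = −1/1209600 · (0.00000 − 0.00000) = 0.00000.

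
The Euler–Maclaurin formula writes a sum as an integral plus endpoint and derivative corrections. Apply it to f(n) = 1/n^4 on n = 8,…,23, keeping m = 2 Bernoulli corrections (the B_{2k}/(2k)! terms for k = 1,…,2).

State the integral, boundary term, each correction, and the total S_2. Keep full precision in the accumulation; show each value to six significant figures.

∫_8^23 1/x^4 dx evaluates to 0.000623645.
Boundary: ½(f(8) + f(23)) = ½(0.000244141 + 3.57346e-06) = 0.000123857.
So far: 0.000747502.
Order-1 term: 1/12 · (-6.21471e-07 − (-0.000122070)) = 1.01207e-05.
Partial sum through k=1: 0.000757623.
Order-2 term: −1/720 · (-3.52441e-08 − (-5.72205e-05)) = -7.94239e-08.

S_2 ≈ 0.000757544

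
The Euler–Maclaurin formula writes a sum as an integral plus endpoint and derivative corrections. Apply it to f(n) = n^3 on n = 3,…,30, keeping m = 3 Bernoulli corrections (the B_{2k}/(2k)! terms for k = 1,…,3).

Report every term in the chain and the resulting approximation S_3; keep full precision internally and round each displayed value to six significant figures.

S_3 ≈ 216216

The integral term ∫_3^30 x^3 dx = 202480.
Endpoint term: (f(3) + f(30))/2 = (27.0000 + 27000.0)/2 = 13513.5.
Integral + boundary = 215993.
k=1: B_{2}/(2)! × [f^{(1)}(30) − f^{(1)}(3)] = 1/12 × (2700.00 − 27.0000) = 222.750.
After k=1: 216216.
k=2: B_{4}/(4)! × [f^{(3)}(30) − f^{(3)}(3)] = −1/720 × (6.00000 − 6.00000) = 0.00000.
After k=2: 216216.
k=3: B_{6}/(6)! × [f^{(5)}(30) − f^{(5)}(3)] = 1/30240 × (0.00000 − 0.00000) = 0.00000.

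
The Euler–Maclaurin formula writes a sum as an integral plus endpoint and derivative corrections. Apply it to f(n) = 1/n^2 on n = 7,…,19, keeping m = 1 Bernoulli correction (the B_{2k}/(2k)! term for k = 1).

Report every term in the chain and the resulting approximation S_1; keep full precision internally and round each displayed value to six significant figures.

∫_7^19 1/x^2 dx evaluates to 0.0902256.
½[f(7) + f(19)] = ½[0.0204082 + 0.00277008] = 0.0115891.
Running total after boundary: 0.101815.
k=1: B_{2}/(2)! × [f^{(1)}(19) − f^{(1)}(7)] = 1/12 × (-0.000291588 − (-0.00583090)) = 0.000461610.

S_1 ≈ 0.102276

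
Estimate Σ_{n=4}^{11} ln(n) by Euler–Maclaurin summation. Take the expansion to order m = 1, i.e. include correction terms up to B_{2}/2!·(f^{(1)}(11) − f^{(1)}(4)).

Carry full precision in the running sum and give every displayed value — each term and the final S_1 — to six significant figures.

∫_4^11 ln(x) dx evaluates to 13.8317.
Endpoint term: (f(4) + f(11))/2 = (1.38629 + 2.39790)/2 = 1.89209.
So far: 15.7238.
k=1: B_{2}/(2)! × [f^{(1)}(11) − f^{(1)}(4)] = 1/12 × (0.0909091 − 0.250000) = -0.0132576.

S_1 ≈ 15.7105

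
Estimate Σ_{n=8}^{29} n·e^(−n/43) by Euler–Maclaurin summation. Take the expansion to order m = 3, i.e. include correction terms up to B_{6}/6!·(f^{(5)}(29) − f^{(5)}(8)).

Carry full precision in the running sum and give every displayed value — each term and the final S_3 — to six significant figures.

∫_8^29 x·e^(−x/43) dx evaluates to 243.440.
½[f(8) + f(29)] = ½[6.64188 + 14.7741] = 10.7080.
Running total after boundary: 254.148.
Order-1 term: 1/12 · (0.165868 − 0.675773) = -0.0424920.
Running total after k=1: 254.106.
Order-2 term: −1/720 · (0.000640764 − 0.00126352) = 8.64934e-07.
Running total after k=2: 254.106.
Order-3 term: 1/30240 · (6.44576e-07 − 1.16904e-06) = -1.73433e-11.

S_3 ≈ 254.106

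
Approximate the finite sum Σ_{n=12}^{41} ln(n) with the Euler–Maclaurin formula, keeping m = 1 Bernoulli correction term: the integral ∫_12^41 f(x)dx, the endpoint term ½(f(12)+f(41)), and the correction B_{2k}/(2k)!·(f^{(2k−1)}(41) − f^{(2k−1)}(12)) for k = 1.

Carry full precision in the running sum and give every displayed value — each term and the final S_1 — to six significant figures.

∫_12^41 ln(x) dx evaluates to 93.4376.
Endpoint term: (f(12) + f(41))/2 = (2.48491 + 3.71357)/2 = 3.09924.
So far: 96.5368.
Correction k=1: B_{2}/2! · (f^{(1)}(41) − f^{(1)}(12)) = 1/12 · (0.0243902 − 0.0833333) = -0.00491192.

S_1 ≈ 96.5319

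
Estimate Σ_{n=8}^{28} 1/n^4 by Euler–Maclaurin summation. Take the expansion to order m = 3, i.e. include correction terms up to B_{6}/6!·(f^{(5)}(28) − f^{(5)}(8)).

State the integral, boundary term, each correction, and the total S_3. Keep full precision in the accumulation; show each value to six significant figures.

S_3 ≈ 0.000768816

The integral term ∫_8^28 1/x^4 dx = 0.000635857.
Endpoint term: (f(8) + f(28))/2 = (0.000244141 + 1.62693e-06)/2 = 0.000122884.
Integral + boundary = 0.000758741.
Correction k=1: B_{2}/2! · (f^{(1)}(28) − f^{(1)}(8)) = 1/12 · (-2.32418e-07 − (-0.000122070)) = 1.01532e-05.
Partial sum through k=1: 0.000768894.
Correction k=2: B_{4}/4! · (f^{(3)}(28) − f^{(3)}(8)) = −1/720 · (-8.89355e-09 − (-5.72205e-05)) = -7.94605e-08.
Partial sum through k=2: 0.000768814.
Correction k=3: B_{6}/6! · (f^{(5)}(28) − f^{(5)}(8)) = 1/30240 · (-6.35253e-10 − (-5.00679e-05)) = 1.65566e-09.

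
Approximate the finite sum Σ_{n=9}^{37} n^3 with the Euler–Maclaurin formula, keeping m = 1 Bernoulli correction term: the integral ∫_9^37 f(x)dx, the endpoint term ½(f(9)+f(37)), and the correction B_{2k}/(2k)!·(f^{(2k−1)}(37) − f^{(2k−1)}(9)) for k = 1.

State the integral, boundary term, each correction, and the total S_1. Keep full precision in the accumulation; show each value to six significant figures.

The integral term ∫_9^37 x^3 dx = 466900.
Endpoint term: (f(9) + f(37))/2 = (729.000 + 50653.0)/2 = 25691.0.
So far: 492591.
Order-1 term: 1/12 · (4107.00 − 243.000) = 322.000.

S_1 ≈ 492913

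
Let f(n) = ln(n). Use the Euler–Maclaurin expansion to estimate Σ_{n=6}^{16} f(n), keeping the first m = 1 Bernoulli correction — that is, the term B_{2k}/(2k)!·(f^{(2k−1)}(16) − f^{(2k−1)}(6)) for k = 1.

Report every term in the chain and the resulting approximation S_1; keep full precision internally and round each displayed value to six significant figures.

Integral: ∫_6^16 ln(x) dx = 23.6109.
Boundary: ½(f(6) + f(16)) = ½(1.79176 + 2.77259) = 2.28217.
Integral + boundary = 25.8930.
Correction k=1: B_{2}/2! · (f^{(1)}(16) − f^{(1)}(6)) = 1/12 · (0.0625000 − 0.166667) = -0.00868056.

S_1 ≈ 25.8844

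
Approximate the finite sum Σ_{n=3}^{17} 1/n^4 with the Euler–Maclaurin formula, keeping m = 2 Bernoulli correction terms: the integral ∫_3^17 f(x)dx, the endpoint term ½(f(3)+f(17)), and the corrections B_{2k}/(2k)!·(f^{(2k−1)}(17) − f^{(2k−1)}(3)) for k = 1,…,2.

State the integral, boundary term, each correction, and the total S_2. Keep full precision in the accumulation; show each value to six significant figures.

S_2 ≈ 0.0197520

Integral: ∫_3^17 1/x^4 dx = 0.0122778.
Boundary: ½(f(3) + f(17)) = ½(0.0123457 + 1.19730e-05) = 0.00617883.
Integral + boundary = 0.0184567.
Order-1 term: 1/12 · (-2.81719e-06 − (-0.0164609)) = 0.00137151.
After k=1: 0.0198282.
Order-2 term: −1/720 · (-2.92441e-07 − (-0.0548697)) = -7.62075e-05.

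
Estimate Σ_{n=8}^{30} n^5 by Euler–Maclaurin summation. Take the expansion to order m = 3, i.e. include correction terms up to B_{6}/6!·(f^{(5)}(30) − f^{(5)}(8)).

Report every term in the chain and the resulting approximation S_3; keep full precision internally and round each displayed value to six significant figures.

Integral: ∫_8^30 x^5 dx = 1.21456e+08.
Boundary: ½(f(8) + f(30)) = ½(32768.0 + 2.43000e+07) = 1.21664e+07.
Running total after boundary: 1.33623e+08.
Order-1 term: 1/12 · (4.05000e+06 − 20480.0) = 335793.
Partial sum through k=1: 1.33958e+08.
Order-2 term: −1/720 · (54000.0 − 3840.00) = -69.6667.
Partial sum through k=2: 1.33958e+08.
Order-3 term: 1/30240 · (120.000 − 120.000) = 0.00000.

S_3 ≈ 1.33958e+08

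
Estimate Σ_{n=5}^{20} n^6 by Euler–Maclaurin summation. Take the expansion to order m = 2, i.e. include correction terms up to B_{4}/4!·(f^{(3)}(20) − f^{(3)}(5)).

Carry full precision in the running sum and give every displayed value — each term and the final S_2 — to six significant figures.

S_2 ≈ 2.16451e+08

Integral: ∫_5^20 x^6 dx = 1.82846e+08.
Endpoint term: (f(5) + f(20))/2 = (15625.0 + 6.40000e+07)/2 = 3.20078e+07.
Integral + boundary = 2.14854e+08.
Correction k=1: B_{2}/2! · (f^{(1)}(20) − f^{(1)}(5)) = 1/12 · (1.92000e+07 − 18750.0) = 1.59844e+06.
Running total after k=1: 2.16452e+08.
Correction k=2: B_{4}/4! · (f^{(3)}(20) − f^{(3)}(5)) = −1/720 · (960000 − 15000.0) = -1312.50.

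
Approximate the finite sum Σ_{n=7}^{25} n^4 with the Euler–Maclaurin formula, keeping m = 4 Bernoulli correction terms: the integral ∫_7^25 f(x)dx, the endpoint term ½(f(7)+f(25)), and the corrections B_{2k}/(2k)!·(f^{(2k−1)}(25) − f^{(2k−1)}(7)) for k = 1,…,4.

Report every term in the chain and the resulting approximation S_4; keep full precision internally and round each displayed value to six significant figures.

Integral: ∫_7^25 x^4 dx = 1.94976e+06.
½[f(7) + f(25)] = ½[2401.00 + 390625] = 196513.
Running total after boundary: 2.14628e+06.
k=1: B_{2}/(2)! × [f^{(1)}(25) − f^{(1)}(7)] = 1/12 × (62500.0 − 1372.00) = 5094.00.
Running total after k=1: 2.15137e+06.
k=2: B_{4}/(4)! × [f^{(3)}(25) − f^{(3)}(7)] = −1/720 × (600.000 − 168.000) = -0.600000.
Running total after k=2: 2.15137e+06.
k=3: B_{6}/(6)! × [f^{(5)}(25) − f^{(5)}(7)] = 1/30240 × (0.00000 − 0.00000) = 0.00000.
Running total after k=3: 2.15137e+06.
k=4: B_{8}/(8)! × [f^{(7)}(25) − f^{(7)}(7)] = −1/1209600 × (0.00000 − 0.00000) = 0.00000.

S_4 ≈ 2.15137e+06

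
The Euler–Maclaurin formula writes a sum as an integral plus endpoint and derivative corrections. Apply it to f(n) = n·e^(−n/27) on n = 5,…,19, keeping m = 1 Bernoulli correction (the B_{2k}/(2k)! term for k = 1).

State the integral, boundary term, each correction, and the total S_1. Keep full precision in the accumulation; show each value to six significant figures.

S_1 ≈ 110.196

∫_5^19 x·e^(−x/27) dx evaluates to 103.462.
Endpoint term: (f(5) + f(19))/2 = (4.15475 + 9.40024)/2 = 6.77750.
Integral + boundary = 110.240.
Correction k=1: B_{2}/2! · (f^{(1)}(19) − f^{(1)}(5)) = 1/12 · (0.146592 − 0.677071) = -0.0442065.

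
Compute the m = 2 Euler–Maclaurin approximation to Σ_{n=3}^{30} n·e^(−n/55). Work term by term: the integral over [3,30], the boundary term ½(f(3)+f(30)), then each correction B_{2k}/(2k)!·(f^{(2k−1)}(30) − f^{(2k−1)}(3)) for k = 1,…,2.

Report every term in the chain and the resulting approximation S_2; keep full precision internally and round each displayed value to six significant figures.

∫_3^30 x·e^(−x/55) dx evaluates to 311.132.
½[f(3) + f(30)] = ½[2.84075 + 17.3873] = 10.1140.
So far: 321.246.
Correction k=1: B_{2}/2! · (f^{(1)}(30) − f^{(1)}(3)) = 1/12 · (0.263445 − 0.895266) = -0.0526517.
After k=1: 321.193.
Correction k=2: B_{4}/4! · (f^{(3)}(30) − f^{(3)}(3)) = −1/720 · (0.000470281 − 0.000922015) = 6.27408e-07.

S_2 ≈ 321.193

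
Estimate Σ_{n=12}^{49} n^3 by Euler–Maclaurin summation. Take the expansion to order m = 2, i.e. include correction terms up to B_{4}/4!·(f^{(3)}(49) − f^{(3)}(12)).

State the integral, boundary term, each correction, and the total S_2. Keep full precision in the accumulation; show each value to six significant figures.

∫_12^49 x^3 dx evaluates to 1.43602e+06.
Boundary: ½(f(12) + f(49)) = ½(1728.00 + 117649) = 59688.5.
Running total after boundary: 1.49570e+06.
Order-1 term: 1/12 · (7203.00 − 432.000) = 564.250.
Partial sum through k=1: 1.49627e+06.
Order-2 term: −1/720 · (6.00000 − 6.00000) = 0.00000.

S_2 ≈ 1.49627e+06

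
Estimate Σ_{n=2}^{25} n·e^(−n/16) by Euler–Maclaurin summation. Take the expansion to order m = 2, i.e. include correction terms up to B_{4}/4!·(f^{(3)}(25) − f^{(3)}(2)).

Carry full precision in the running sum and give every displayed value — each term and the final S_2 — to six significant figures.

S_2 ≈ 120.083

∫_2^25 x·e^(−x/16) dx evaluates to 116.654.
Endpoint term: (f(2) + f(25))/2 = (1.76499 + 5.24028)/2 = 3.50264.
Integral + boundary = 120.157.
k=1: B_{2}/(2)! × [f^{(1)}(25) − f^{(1)}(2)] = 1/12 × (-0.117906 − 0.772185) = -0.0741743.
After k=1: 120.083.
k=2: B_{4}/(4)! × [f^{(3)}(25) − f^{(3)}(2)] = −1/720 × (0.00117702 − 0.00991085) = 1.21303e-05.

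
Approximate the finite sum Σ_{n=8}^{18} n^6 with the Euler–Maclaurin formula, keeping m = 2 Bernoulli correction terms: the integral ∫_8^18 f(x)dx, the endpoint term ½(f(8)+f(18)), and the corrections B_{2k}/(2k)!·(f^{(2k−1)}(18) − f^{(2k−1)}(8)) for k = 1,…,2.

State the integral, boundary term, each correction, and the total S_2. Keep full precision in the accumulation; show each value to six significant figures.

S_2 ≈ 1.05225e+08

Integral: ∫_8^18 x^6 dx = 8.71604e+07.
½[f(8) + f(18)] = ½[262144 + 3.40122e+07] = 1.71372e+07.
So far: 1.04298e+08.
Correction k=1: B_{2}/2! · (f^{(1)}(18) − f^{(1)}(8)) = 1/12 · (1.13374e+07 − 196608) = 928400.
Running total after k=1: 1.05226e+08.
Correction k=2: B_{4}/4! · (f^{(3)}(18) − f^{(3)}(8)) = −1/720 · (699840 − 61440.0) = -886.667.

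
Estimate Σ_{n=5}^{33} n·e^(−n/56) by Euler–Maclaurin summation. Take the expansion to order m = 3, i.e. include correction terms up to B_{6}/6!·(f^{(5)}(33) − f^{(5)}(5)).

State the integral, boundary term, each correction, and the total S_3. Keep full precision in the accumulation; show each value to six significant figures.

S_3 ≈ 370.867

The integral term ∫_5^33 x·e^(−x/56) dx = 359.478.
Endpoint term: (f(5) + f(33))/2 = (4.57292 + 18.3059)/2 = 11.4394.
Integral + boundary = 370.918.
Correction k=1: B_{2}/2! · (f^{(1)}(33) − f^{(1)}(5)) = 1/12 · (0.227833 − 0.832925) = -0.0504243.
Running total after k=1: 370.867.
Correction k=2: B_{4}/4! · (f^{(3)}(33) − f^{(3)}(5)) = −1/720 · (0.000426428 − 0.000848882) = 5.86741e-07.
Running total after k=2: 370.867.
Correction k=3: B_{6}/6! · (f^{(5)}(33) − f^{(5)}(5)) = 1/30240 · (2.48790e-07 − 4.56684e-07) = -6.87481e-12.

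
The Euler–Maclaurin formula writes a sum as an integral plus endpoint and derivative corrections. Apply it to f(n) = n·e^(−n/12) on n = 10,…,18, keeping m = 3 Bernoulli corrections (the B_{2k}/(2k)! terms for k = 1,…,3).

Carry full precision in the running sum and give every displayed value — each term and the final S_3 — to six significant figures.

S_3 ≈ 38.5729

The integral term ∫_10^18 x·e^(−x/12) dx = 34.4071.
Endpoint term: (f(10) + f(18))/2 = (4.34598 + 4.01634)/2 = 4.18116.
Running total after boundary: 38.5882.
k=1: B_{2}/(2)! × [f^{(1)}(18) − f^{(1)}(10)] = 1/12 × (-0.111565 − 0.0724330) = -0.0153332.
After k=1: 38.5729.
k=2: B_{4}/(4)! × [f^{(3)}(18) − f^{(3)}(10)] = −1/720 × (0.00232427 − 0.00653909) = 5.85392e-06.
After k=2: 38.5729.
k=3: B_{6}/(6)! × [f^{(5)}(18) − f^{(5)}(10)] = 1/30240 × (3.76618e-05 − 8.73276e-05) = -1.64239e-09.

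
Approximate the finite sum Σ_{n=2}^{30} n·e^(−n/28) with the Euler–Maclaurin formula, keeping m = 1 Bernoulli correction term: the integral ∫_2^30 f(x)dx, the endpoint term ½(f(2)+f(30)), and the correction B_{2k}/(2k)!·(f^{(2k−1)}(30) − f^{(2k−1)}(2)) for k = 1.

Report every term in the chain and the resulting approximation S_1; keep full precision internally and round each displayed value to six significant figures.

S_1 ≈ 231.837

∫_2^30 x·e^(−x/28) dx evaluates to 225.842.
Endpoint term: (f(2) + f(30))/2 = (1.86213 + 10.2756)/2 = 6.06885.
Integral + boundary = 231.911.
k=1: B_{2}/(2)! × [f^{(1)}(30) − f^{(1)}(2)] = 1/12 × (-0.0244656 − 0.864558) = -0.0740853.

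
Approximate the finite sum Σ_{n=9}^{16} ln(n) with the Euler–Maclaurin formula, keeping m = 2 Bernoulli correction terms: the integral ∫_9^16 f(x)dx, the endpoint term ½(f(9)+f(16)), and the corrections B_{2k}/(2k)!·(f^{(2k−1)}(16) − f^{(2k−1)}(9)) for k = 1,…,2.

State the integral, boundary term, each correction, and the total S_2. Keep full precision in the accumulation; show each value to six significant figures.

S_2 ≈ 20.0673

Integral: ∫_9^16 ln(x) dx = 17.5864.
Endpoint term: (f(9) + f(16))/2 = (2.19722 + 2.77259)/2 = 2.48491.
Integral + boundary = 20.0713.
Order-1 term: 1/12 · (0.0625000 − 0.111111) = -0.00405093.
Partial sum through k=1: 20.0673.
Order-2 term: −1/720 · (0.000488281 − 0.00274348) = 3.13223e-06.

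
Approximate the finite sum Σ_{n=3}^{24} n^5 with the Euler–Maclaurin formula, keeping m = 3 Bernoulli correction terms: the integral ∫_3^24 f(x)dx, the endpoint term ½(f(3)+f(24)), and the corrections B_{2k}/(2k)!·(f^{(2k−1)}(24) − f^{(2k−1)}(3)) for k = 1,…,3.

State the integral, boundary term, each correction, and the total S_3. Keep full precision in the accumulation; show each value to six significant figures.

∫_3^24 x^5 dx evaluates to 3.18504e+07.
Endpoint term: (f(3) + f(24))/2 = (243.000 + 7.96262e+06)/2 = 3.98143e+06.
So far: 3.58318e+07.
Correction k=1: B_{2}/2! · (f^{(1)}(24) − f^{(1)}(3)) = 1/12 · (1.65888e+06 − 405.000) = 138206.
Running total after k=1: 3.59700e+07.
Correction k=2: B_{4}/4! · (f^{(3)}(24) − f^{(3)}(3)) = −1/720 · (34560.0 − 540.000) = -47.2500.
Running total after k=2: 3.59700e+07.
Correction k=3: B_{6}/6! · (f^{(5)}(24) − f^{(5)}(3)) = 1/30240 · (120.000 − 120.000) = 0.00000.

S_3 ≈ 3.59700e+07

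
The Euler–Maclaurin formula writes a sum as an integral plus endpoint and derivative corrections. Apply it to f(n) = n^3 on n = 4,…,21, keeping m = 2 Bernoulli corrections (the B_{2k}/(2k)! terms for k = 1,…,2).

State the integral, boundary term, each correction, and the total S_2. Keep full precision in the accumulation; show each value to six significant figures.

S_2 ≈ 53325.0

Integral: ∫_4^21 x^3 dx = 48556.2.
Boundary: ½(f(4) + f(21)) = ½(64.0000 + 9261.00) = 4662.50.
Running total after boundary: 53218.8.
Order-1 term: 1/12 · (1323.00 − 48.0000) = 106.250.
After k=1: 53325.0.
Order-2 term: −1/720 · (6.00000 − 6.00000) = 0.00000.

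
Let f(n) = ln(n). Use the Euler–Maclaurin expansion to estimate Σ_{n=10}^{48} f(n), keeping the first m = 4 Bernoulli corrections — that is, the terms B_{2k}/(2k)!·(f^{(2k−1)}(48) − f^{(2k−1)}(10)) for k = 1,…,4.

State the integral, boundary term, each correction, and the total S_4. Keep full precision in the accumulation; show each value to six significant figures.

S_4 ≈ 127.872

∫_10^48 ln(x) dx evaluates to 124.792.
Endpoint term: (f(10) + f(48))/2 = (2.30259 + 3.87120)/2 = 3.08689.
So far: 127.879.
k=1: B_{2}/(2)! × [f^{(1)}(48) − f^{(1)}(10)] = 1/12 × (0.0208333 − 0.100000) = -0.00659722.
After k=1: 127.872.
k=2: B_{4}/(4)! × [f^{(3)}(48) − f^{(3)}(10)] = −1/720 × (1.80845e-05 − 0.00200000) = 2.75266e-06.
After k=2: 127.872.
k=3: B_{6}/(6)! × [f^{(5)}(48) − f^{(5)}(10)] = 1/30240 × (9.41901e-08 − 0.000240000) = -7.93339e-09.
After k=3: 127.872.
k=4: B_{8}/(8)! × [f^{(7)}(48) − f^{(7)}(10)] = −1/1209600 × (1.22643e-09 − 7.20000e-05) = 5.95228e-11.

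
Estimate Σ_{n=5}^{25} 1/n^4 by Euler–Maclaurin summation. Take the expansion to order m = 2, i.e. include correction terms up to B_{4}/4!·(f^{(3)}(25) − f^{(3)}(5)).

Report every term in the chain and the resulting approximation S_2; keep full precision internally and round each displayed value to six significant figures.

∫_5^25 1/x^4 dx evaluates to 0.00264533.
Endpoint term: (f(5) + f(25))/2 = (0.00160000 + 2.56000e-06)/2 = 0.000801280.
Running total after boundary: 0.00344661.
Order-1 term: 1/12 · (-4.09600e-07 − (-0.00128000)) = 0.000106633.
Running total after k=1: 0.00355325.
Order-2 term: −1/720 · (-1.96608e-08 − (-0.00153600)) = -2.13331e-06.

S_2 ≈ 0.00355111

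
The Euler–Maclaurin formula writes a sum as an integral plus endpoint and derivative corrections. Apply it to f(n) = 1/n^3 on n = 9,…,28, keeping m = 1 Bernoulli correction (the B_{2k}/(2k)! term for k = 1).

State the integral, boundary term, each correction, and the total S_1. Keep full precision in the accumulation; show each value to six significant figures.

S_1 ≈ 0.00628143

∫_9^28 1/x^3 dx evaluates to 0.00553508.
Endpoint term: (f(9) + f(28))/2 = (0.00137174 + 4.55539e-05)/2 = 0.000708648.
Integral + boundary = 0.00624373.
Correction k=1: B_{2}/2! · (f^{(1)}(28) − f^{(1)}(9)) = 1/12 · (-4.88078e-06 − (-0.000457247)) = 3.76972e-05.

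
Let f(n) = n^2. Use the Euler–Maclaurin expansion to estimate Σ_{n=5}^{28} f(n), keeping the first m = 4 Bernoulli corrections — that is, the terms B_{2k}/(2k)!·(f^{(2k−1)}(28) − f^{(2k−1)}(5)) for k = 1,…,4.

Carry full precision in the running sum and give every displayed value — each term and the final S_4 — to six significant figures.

S_4 ≈ 7684.00

∫_5^28 x^2 dx evaluates to 7275.67.
Endpoint term: (f(5) + f(28))/2 = (25.0000 + 784.000)/2 = 404.500.
Integral + boundary = 7680.17.
k=1: B_{2}/(2)! × [f^{(1)}(28) − f^{(1)}(5)] = 1/12 × (56.0000 − 10.0000) = 3.83333.
Partial sum through k=1: 7684.00.
k=2: B_{4}/(4)! × [f^{(3)}(28) − f^{(3)}(5)] = −1/720 × (0.00000 − 0.00000) = 0.00000.
Partial sum through k=2: 7684.00.
k=3: B_{6}/(6)! × [f^{(5)}(28) − f^{(5)}(5)] = 1/30240 × (0.00000 − 0.00000) = 0.00000.
Partial sum through k=3: 7684.00.
k=4: B_{8}/(8)! × [f^{(7)}(28) − f^{(7)}(5)] = −1/1209600 × (0.00000 − 0.00000) = 0.00000.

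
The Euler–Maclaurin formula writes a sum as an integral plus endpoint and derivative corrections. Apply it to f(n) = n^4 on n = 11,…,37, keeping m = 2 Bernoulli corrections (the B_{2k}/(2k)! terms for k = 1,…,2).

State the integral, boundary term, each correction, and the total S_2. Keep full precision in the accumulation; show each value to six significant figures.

S_2 ≈ 1.47974e+07

∫_11^37 x^4 dx evaluates to 1.38366e+07.
½[f(11) + f(37)] = ½[14641.0 + 1.87416e+06] = 944401.
Integral + boundary = 1.47810e+07.
Correction k=1: B_{2}/2! · (f^{(1)}(37) − f^{(1)}(11)) = 1/12 · (202612 − 5324.00) = 16440.7.
Running total after k=1: 1.47974e+07.
Correction k=2: B_{4}/4! · (f^{(3)}(37) − f^{(3)}(11)) = −1/720 · (888.000 − 264.000) = -0.866667.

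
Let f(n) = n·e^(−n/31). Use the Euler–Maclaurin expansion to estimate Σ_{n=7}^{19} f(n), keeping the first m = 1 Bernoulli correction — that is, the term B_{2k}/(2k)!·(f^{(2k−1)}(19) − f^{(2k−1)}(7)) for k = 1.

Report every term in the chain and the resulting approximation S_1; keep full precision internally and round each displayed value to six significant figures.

S_1 ≈ 108.047

The integral term ∫_7^19 x·e^(−x/31) dx = 100.142.
½[f(7) + f(19)] = ½[5.58511 + 10.2937] = 7.93942.
So far: 108.081.
Correction k=1: B_{2}/2! · (f^{(1)}(19) − f^{(1)}(7)) = 1/12 · (0.209720 − 0.617708) = -0.0339990.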